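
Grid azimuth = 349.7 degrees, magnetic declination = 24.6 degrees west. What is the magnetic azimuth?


magnetic azimuth = grid azimuth - declination (east +ve)
mag_az = 349.7 - -24.6 = 14.3 degrees

14.3 degrees


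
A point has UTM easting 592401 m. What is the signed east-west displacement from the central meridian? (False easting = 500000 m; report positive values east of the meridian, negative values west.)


displacement = 592401 - 500000 = 92401 m

92401 m


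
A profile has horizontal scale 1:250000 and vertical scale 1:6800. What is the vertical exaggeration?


VE = horizontal_scale / vertical_scale = 250000 / 6800 ≈ 36.8

36.8x


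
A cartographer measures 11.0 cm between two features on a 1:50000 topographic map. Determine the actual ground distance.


ground = 11.0 cm * 50000 / 100 = 5500.0 m = 5.5 km

5.5 km


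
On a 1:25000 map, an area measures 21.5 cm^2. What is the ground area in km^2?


ground_area = 21.5 * (25000/100)^2 = 1343750.0 m^2 = 1.34375 km^2 ≈ 1.344 km^2

1.344 km^2


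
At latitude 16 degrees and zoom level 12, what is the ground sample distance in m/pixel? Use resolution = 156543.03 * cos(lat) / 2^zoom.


res = 156543.03 * cos(16) / 2^12 = 156543.03 * 0.9612617 / 4096 = 36.74 m/pixel

36.74 m/pixel


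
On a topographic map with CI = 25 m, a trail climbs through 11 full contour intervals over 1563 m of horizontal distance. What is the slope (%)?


elevation change = 11 * 25 = 275 m
slope = 275 / 1563 * 100 = 17.6%

17.6%


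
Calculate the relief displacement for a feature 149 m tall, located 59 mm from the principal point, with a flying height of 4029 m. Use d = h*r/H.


d = h * r / H = 149 * 59 / 4029 = 2.18 mm

2.18 mm


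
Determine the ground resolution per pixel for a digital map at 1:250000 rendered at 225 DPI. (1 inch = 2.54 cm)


pixel_cm = 2.54 / 225 ≈ 0.011289 cm
ground = pixel_cm * 250000 / 100 = 2.54 * 250000 / (225 * 100) = 635000 / 22500 ≈ 28.22 m

28.22 m


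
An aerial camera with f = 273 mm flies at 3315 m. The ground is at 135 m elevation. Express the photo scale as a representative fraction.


scale = f / (H - h) = 273 mm / 3180 m = 273 / 3180000 = 1:11648

1:11648


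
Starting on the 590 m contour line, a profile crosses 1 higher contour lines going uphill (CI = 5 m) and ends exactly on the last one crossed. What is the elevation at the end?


elevation = 590 + 1 * 5 = 595 m

595 m


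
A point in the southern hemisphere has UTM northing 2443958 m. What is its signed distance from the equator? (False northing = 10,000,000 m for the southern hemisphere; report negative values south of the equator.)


For southern: actual = 2443958 - 10000000 = -7556042 m

-7556042 m


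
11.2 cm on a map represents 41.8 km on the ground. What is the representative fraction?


ground = 41.8 km = 4180000 cm; RF denominator = ground / map = 4180000 / 11.2 ≈ 373214; RF = 1:373214

1:373214


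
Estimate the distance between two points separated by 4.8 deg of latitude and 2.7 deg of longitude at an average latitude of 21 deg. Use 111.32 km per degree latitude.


dlat_km = 4.8 * 111.32 = 534.336
dlon_km = 2.7 * 111.32 * cos(21) ≈ 280.601
dist = sqrt(534.336^2 + 280.601^2) ≈ 603.5 km

603.5 km


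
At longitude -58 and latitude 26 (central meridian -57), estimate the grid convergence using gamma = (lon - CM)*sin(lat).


gamma = (-58 - -57) * sin(26) = -1 * 0.438371 = -0.438 degrees

-0.438 degrees


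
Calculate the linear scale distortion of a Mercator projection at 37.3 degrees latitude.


SF = 1 / cos(37.3) = 1 / 0.795473 = 1.257

1.257


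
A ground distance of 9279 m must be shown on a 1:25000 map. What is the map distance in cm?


map_cm = 9279 * 100 / 25000 = 37.116 cm ≈ 37.12 cm

37.12 cm


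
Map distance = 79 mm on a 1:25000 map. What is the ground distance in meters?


ground = 79 mm * 25000 / 1000 = 1975.0 m

1975.0 m


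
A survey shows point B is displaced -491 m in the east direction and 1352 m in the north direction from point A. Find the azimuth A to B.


az = atan2(-491, 1352) = -20.0 deg
adjusted to 0-360: 340.0 degrees

340.0 degrees


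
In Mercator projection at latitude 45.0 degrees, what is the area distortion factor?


area_distortion = 1/cos^2(45.0) = 2.0

2.0


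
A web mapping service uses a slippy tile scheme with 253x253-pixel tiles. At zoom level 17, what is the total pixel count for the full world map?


tiles per axis = 2^17 = 131072
total tiles = 131072^2 = 17179869184
pixels per axis = 131072 * 253 = 33161216
total pixels = 33161216^2 = 1099666246598656

1099666246598656 pixels


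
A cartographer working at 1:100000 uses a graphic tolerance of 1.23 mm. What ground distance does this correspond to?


ground = 1.23 mm * 100000 / 1000 = 123.0 m

123.0 m


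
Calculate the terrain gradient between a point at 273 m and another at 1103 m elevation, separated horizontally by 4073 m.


gradient = (1103 - 273) / 4073 = 830 / 4073 = 0.2038

0.2038


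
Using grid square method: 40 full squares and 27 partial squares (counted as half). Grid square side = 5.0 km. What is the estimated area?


effective squares = 40 + 27 * 0.5 = 53.5
area = 53.5 * 25.0 = 1337.5 km^2

1337.5 km^2


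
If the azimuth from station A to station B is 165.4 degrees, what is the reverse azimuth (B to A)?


back azimuth = (165.4 + 180) mod 360 = 345.4 degrees

345.4 degrees


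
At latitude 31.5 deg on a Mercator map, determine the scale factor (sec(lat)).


SF = 1 / cos(31.5) = 1 / 0.85264 = 1.173

1.173


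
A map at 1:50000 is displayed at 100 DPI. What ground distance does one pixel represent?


pixel_cm = 2.54 / 100 = 0.0254 cm
ground = pixel_cm * 50000 / 100 = 2.54 * 50000 / (100 * 100) = 127000 / 10000 = 12.7 m

12.7 m


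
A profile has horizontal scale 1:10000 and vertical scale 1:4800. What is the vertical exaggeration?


VE = horizontal_scale / vertical_scale = 10000 / 4800 ≈ 2.1

2.1x


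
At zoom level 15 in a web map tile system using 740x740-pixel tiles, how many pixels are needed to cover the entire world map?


tiles per axis = 2^15 = 32768
total tiles = 32768^2 = 1073741824
pixels per axis = 32768 * 740 = 24248320
total pixels = 24248320^2 = 587981022822400

587981022822400 pixels


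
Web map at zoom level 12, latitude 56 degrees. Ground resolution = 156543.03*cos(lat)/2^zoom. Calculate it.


res = 156543.03 * cos(56) / 2^12 = 156543.03 * 0.5591929 / 4096 = 21.37 m/pixel

21.37 m/pixel


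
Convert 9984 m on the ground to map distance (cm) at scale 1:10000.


map_cm = 9984 * 100 / 10000 = 99.84 cm

99.84 cm


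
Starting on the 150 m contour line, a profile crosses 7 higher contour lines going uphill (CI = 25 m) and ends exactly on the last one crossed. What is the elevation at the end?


elevation = 150 + 7 * 25 = 325 m

325 m


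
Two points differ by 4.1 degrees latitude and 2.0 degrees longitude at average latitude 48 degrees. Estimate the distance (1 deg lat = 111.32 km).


dlat_km = 4.1 * 111.32 = 456.412
dlon_km = 2.0 * 111.32 * cos(48) ≈ 148.975
dist = sqrt(456.412^2 + 148.975^2) ≈ 480.1 km

480.1 km


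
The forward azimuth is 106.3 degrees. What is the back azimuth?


back azimuth = (106.3 + 180) mod 360 = 286.3 degrees

286.3 degrees


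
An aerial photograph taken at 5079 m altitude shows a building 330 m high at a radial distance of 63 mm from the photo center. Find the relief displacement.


d = h * r / H = 330 * 63 / 5079 = 4.09 mm

4.09 mm


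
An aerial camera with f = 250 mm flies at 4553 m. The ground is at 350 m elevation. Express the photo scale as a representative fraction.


scale = f / (H - h) = 250 mm / 4203 m = 250 / 4203000 = 1:16812

1:16812


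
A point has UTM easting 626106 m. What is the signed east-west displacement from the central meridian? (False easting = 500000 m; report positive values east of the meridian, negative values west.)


displacement = 626106 - 500000 = 126106 m

126106 m


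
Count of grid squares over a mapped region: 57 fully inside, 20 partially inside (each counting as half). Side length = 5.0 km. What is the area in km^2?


effective squares = 57 + 20 * 0.5 = 67.0
area = 67.0 * 25.0 = 1675.0 km^2

1675.0 km^2


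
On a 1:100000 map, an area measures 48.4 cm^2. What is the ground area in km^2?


ground_area = 48.4 * (100000/100)^2 = 48400000.0 m^2 = 48.4 km^2

48.4 km^2


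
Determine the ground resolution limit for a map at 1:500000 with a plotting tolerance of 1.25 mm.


ground = 1.25 mm * 500000 / 1000 = 625.0 m

625.0 m


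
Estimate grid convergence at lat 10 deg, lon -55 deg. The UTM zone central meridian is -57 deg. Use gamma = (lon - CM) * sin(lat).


gamma = (-55 - -57) * sin(10) = 2 * 0.173648 = 0.347 degrees

0.347 degrees


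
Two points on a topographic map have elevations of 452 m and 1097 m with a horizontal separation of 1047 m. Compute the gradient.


gradient = (1097 - 452) / 1047 = 645 / 1047 = 0.616

0.616


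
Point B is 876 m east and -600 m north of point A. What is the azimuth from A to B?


az = atan2(876, -600) = 124.4 deg
adjusted to 0-360: 124.4 degrees

124.4 degrees


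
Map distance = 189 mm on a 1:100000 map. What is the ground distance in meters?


ground = 189 mm * 100000 / 1000 = 18900.0 m

18900.0 m


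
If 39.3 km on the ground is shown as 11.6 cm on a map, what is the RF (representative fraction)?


ground = 39.3 km = 3930000 cm; RF denominator = ground / map = 3930000 / 11.6 ≈ 338793; RF = 1:338793

1:338793


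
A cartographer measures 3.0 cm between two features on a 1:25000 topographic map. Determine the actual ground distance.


ground = 3.0 cm * 25000 / 100 = 750.0 m

750.0 m


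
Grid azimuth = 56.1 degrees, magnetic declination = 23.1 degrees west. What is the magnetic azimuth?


magnetic azimuth = grid azimuth - declination (east +ve)
mag_az = 56.1 - -23.1 = 79.2 degrees

79.2 degrees


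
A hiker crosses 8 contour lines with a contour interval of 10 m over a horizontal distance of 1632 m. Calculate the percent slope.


elevation change = 8 * 10 = 80 m
slope = 80 / 1632 * 100 = 4.9%

4.9%


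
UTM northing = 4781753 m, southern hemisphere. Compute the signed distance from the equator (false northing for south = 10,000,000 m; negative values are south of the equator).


For southern: actual = 4781753 - 10000000 = -5218247 m

-5218247 m


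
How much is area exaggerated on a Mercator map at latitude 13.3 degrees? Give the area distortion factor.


area_distortion = 1/cos^2(13.3) = 1.056

1.056


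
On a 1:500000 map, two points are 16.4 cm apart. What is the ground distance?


ground = 16.4 cm * 500000 / 100 = 82000.0 m = 82.0 km

82.0 km


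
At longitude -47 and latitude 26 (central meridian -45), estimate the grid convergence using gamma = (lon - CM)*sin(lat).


gamma = (-47 - -45) * sin(26) = -2 * 0.438371 = -0.877 degrees

-0.877 degrees


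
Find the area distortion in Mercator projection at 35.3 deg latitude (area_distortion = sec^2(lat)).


area_distortion = 1/cos^2(35.3) = 1.501

1.501


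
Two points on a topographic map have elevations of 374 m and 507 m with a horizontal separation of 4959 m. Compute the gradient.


gradient = (507 - 374) / 4959 = 133 / 4959 = 0.0268

0.0268


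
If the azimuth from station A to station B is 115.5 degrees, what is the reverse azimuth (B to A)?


back azimuth = (115.5 + 180) mod 360 = 295.5 degrees

295.5 degrees


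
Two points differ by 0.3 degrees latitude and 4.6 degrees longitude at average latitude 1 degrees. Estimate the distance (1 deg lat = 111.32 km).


dlat_km = 0.3 * 111.32 = 33.396
dlon_km = 4.6 * 111.32 * cos(1) ≈ 511.994
dist = sqrt(33.396^2 + 511.994^2) ≈ 513.1 km

513.1 km


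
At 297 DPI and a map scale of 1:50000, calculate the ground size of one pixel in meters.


pixel_cm = 2.54 / 297 ≈ 0.008552 cm
ground = pixel_cm * 50000 / 100 = 2.54 * 50000 / (297 * 100) = 127000 / 29700 ≈ 4.28 m

4.28 m


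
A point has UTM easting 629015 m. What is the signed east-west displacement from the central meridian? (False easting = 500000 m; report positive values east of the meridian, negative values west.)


displacement = 629015 - 500000 = 129015 m

129015 m


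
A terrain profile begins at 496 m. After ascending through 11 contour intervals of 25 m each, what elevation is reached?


elevation = 496 + 11 * 25 = 771 m

771 m


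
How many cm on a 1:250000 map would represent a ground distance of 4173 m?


map_cm = 4173 * 100 / 250000 = 1.6692 cm ≈ 1.67 cm

1.67 cm


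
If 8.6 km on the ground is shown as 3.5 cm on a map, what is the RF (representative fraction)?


ground = 8.6 km = 860000 cm; RF denominator = ground / map = 860000 / 3.5 ≈ 245714; RF = 1:245714

1:245714


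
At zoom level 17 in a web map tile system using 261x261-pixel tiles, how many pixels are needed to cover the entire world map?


tiles per axis = 2^17 = 131072
total tiles = 131072^2 = 17179869184
pixels per axis = 131072 * 261 = 34209792
total pixels = 34209792^2 = 1170309868683264

1170309868683264 pixels


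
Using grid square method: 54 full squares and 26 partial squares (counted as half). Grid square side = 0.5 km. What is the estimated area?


effective squares = 54 + 26 * 0.5 = 67.0
area = 67.0 * 0.25 = 16.75 km^2

16.75 km^2


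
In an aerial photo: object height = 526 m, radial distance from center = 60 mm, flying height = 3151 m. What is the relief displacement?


d = h * r / H = 526 * 60 / 3151 = 10.02 mm

10.02 mm


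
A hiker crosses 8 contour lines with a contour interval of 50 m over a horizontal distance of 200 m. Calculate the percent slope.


elevation change = 8 * 50 = 400 m
slope = 400 / 200 * 100 = 200.0%

200.0%


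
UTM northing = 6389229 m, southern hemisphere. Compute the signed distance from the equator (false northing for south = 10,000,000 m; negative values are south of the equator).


For southern: actual = 6389229 - 10000000 = -3610771 m

-3610771 m


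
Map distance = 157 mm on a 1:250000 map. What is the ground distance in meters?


ground = 157 mm * 250000 / 1000 = 39250.0 m

39250.0 m


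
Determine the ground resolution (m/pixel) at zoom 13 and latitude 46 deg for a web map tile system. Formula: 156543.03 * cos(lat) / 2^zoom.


res = 156543.03 * cos(46) / 2^13 = 156543.03 * 0.69465837 / 8192 = 13.27 m/pixel

13.27 m/pixel


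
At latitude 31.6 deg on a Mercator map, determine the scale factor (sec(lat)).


SF = 1 / cos(31.6) = 1 / 0.851727 = 1.174

1.174


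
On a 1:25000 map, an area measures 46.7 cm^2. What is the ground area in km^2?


ground_area = 46.7 * (25000/100)^2 = 2918750.0 m^2 = 2.91875 km^2 ≈ 2.919 km^2

2.919 km^2


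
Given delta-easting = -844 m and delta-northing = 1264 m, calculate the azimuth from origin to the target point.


az = atan2(-844, 1264) = -33.7 deg
adjusted to 0-360: 326.3 degrees

326.3 degrees


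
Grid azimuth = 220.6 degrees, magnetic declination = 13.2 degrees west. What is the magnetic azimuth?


magnetic azimuth = grid azimuth - declination (east +ve)
mag_az = 220.6 - -13.2 = 233.8 degrees

233.8 degrees


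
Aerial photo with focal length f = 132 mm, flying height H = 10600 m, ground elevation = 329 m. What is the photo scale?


scale = f / (H - h) = 132 mm / 10271 m = 132 / 10271000 = 1:77811

1:77811


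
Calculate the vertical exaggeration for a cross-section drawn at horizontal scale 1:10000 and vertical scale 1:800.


VE = horizontal_scale / vertical_scale = 10000 / 800 = 12.5

12.5x


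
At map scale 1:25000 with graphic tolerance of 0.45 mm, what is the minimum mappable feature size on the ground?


ground = 0.45 mm * 25000 / 1000 = 11.25 m

11.25 m


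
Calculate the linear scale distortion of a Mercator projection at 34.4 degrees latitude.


SF = 1 / cos(34.4) = 1 / 0.825113 = 1.212

1.212


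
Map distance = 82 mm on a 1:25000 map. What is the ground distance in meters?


ground = 82 mm * 25000 / 1000 = 2050.0 m

2050.0 m


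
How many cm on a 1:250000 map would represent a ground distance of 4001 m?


map_cm = 4001 * 100 / 250000 = 1.6004 cm ≈ 1.6 cm

1.6 cm


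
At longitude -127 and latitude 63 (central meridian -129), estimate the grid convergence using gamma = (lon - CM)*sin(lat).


gamma = (-127 - -129) * sin(63) = 2 * 0.891007 = 1.782 degrees

1.782 degrees


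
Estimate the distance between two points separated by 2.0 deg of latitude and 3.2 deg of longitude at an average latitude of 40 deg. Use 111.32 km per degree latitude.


dlat_km = 2.0 * 111.32 = 222.64
dlon_km = 3.2 * 111.32 * cos(40) ≈ 272.883
dist = sqrt(222.64^2 + 272.883^2) ≈ 352.2 km

352.2 km


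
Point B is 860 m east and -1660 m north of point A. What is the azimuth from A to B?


az = atan2(860, -1660) = 152.6 deg
adjusted to 0-360: 152.6 degrees

152.6 degrees


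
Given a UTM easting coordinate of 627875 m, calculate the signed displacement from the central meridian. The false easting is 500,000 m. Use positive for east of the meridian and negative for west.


displacement = 627875 - 500000 = 127875 m

127875 m


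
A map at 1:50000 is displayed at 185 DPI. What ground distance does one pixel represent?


pixel_cm = 2.54 / 185 ≈ 0.01373 cm
ground = pixel_cm * 50000 / 100 = 2.54 * 50000 / (185 * 100) = 127000 / 18500 ≈ 6.86 m

6.86 m


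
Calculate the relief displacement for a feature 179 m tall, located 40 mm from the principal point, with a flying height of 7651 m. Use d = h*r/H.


d = h * r / H = 179 * 40 / 7651 = 0.94 mm

0.94 mm


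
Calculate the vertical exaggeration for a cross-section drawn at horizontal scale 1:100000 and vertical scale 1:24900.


VE = horizontal_scale / vertical_scale = 100000 / 24900 ≈ 4.0

4.0x


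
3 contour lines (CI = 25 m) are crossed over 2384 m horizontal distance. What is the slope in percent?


elevation change = 3 * 25 = 75 m
slope = 75 / 2384 * 100 = 3.1%

3.1%


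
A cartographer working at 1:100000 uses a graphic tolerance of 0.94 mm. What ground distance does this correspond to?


ground = 0.94 mm * 100000 / 1000 = 94.0 m

94.0 m


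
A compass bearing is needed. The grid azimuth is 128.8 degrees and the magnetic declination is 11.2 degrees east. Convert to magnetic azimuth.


magnetic azimuth = grid azimuth - declination (east +ve)
mag_az = 128.8 - 11.2 = 117.6 degrees

117.6 degrees


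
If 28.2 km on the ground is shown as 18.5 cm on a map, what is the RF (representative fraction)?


ground = 28.2 km = 2820000 cm; RF denominator = ground / map = 2820000 / 18.5 ≈ 152432; RF = 1:152432

1:152432


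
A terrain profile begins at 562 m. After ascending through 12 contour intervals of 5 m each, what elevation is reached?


elevation = 562 + 12 * 5 = 622 m

622 m


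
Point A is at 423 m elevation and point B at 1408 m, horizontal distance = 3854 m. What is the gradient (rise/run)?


gradient = (1408 - 423) / 3854 = 985 / 3854 = 0.2556

0.2556


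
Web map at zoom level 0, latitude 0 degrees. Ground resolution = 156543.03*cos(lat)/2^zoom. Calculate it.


res = 156543.03 * cos(0) / 2^0 = 156543.03 * 1.0 / 1 = 156543.03 m/pixel

156543.03 m/pixel


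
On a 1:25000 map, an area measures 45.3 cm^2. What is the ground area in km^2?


ground_area = 45.3 * (25000/100)^2 = 2831250.0 m^2 = 2.83125 km^2 ≈ 2.831 km^2

2.831 km^2


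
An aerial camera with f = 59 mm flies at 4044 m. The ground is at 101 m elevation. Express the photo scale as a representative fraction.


scale = f / (H - h) = 59 mm / 3943 m = 59 / 3943000 = 1:66831

1:66831


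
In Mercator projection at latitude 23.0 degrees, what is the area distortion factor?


area_distortion = 1/cos^2(23.0) = 1.18

1.18


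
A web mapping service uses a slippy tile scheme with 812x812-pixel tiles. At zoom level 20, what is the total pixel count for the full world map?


tiles per axis = 2^20 = 1048576
total tiles = 1048576^2 = 1099511627776
pixels per axis = 1048576 * 812 = 851443712
total pixels = 851443712^2 = 724956394704338944

724956394704338944 pixels


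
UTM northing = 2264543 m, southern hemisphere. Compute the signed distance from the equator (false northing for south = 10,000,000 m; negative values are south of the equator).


For southern: actual = 2264543 - 10000000 = -7735457 m

-7735457 m


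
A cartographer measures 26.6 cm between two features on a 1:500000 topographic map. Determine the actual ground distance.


ground = 26.6 cm * 500000 / 100 = 133000.0 m = 133.0 km

133.0 km


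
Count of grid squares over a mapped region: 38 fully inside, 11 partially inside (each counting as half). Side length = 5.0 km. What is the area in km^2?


effective squares = 38 + 11 * 0.5 = 43.5
area = 43.5 * 25.0 = 1087.5 km^2

1087.5 km^2


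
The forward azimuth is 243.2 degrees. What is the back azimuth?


back azimuth = (243.2 + 180) mod 360 = 63.2 degrees

63.2 degrees


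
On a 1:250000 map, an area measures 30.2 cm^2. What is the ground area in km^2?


ground_area = 30.2 * (250000/100)^2 = 188750000.0 m^2 = 188.75 km^2

188.75 km^2


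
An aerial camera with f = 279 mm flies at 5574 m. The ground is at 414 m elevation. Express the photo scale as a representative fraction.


scale = f / (H - h) = 279 mm / 5160 m = 279 / 5160000 = 1:18495

1:18495


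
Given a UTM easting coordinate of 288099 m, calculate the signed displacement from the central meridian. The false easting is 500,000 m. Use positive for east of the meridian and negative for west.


displacement = 288099 - 500000 = -211901 m

-211901 m


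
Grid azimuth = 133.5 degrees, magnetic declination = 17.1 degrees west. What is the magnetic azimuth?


magnetic azimuth = grid azimuth - declination (east +ve)
mag_az = 133.5 - -17.1 = 150.6 degrees

150.6 degrees


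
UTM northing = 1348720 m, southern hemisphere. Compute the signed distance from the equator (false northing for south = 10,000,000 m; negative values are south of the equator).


For southern: actual = 1348720 - 10000000 = -8651280 m

-8651280 m


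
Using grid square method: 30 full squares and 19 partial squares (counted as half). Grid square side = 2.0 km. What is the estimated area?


effective squares = 30 + 19 * 0.5 = 39.5
area = 39.5 * 4.0 = 158.0 km^2

158.0 km^2


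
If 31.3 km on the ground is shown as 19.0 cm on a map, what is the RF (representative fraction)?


ground = 31.3 km = 3130000 cm; RF denominator = ground / map = 3130000 / 19.0 ≈ 164737; RF = 1:164737

1:164737


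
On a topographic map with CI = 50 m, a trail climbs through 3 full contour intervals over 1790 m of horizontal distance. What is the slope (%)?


elevation change = 3 * 50 = 150 m
slope = 150 / 1790 * 100 = 8.4%

8.4%


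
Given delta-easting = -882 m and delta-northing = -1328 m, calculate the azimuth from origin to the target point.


az = atan2(-882, -1328) = -146.4 deg
adjusted to 0-360: 213.6 degrees

213.6 degrees


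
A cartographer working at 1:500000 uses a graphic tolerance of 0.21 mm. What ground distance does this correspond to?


ground = 0.21 mm * 500000 / 1000 = 105.0 m

105.0 m


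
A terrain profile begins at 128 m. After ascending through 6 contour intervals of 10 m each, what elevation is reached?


elevation = 128 + 6 * 10 = 188 m

188 m


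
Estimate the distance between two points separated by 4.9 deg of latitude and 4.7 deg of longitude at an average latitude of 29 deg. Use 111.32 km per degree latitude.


dlat_km = 4.9 * 111.32 = 545.468
dlon_km = 4.7 * 111.32 * cos(29) ≈ 457.605
dist = sqrt(545.468^2 + 457.605^2) ≈ 712.0 km

712.0 km


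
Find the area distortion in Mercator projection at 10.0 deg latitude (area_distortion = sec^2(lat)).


area_distortion = 1/cos^2(10.0) = 1.031

1.031


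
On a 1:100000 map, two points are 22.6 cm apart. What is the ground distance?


ground = 22.6 cm * 100000 / 100 = 22600.0 m = 22.6 km

22.6 km


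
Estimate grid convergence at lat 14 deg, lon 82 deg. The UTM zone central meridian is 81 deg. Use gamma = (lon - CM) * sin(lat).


gamma = (82 - 81) * sin(14) = 1 * 0.241922 = 0.242 degrees

0.242 degrees


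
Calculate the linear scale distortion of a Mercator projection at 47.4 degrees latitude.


SF = 1 / cos(47.4) = 1 / 0.676876 = 1.477

1.477


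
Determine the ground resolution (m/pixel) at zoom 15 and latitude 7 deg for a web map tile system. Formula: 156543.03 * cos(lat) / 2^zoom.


res = 156543.03 * cos(7) / 2^15 = 156543.03 * 0.99254615 / 32768 = 4.74 m/pixel

4.74 m/pixel


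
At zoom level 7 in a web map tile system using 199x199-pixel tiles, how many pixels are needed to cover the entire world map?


tiles per axis = 2^7 = 128
total tiles = 128^2 = 16384
pixels per axis = 128 * 199 = 25472
total pixels = 25472^2 = 648822784

648822784 pixels


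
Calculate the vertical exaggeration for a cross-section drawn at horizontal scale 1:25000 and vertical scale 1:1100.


VE = horizontal_scale / vertical_scale = 25000 / 1100 ≈ 22.7

22.7x


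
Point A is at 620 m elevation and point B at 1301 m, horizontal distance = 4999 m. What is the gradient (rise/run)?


gradient = (1301 - 620) / 4999 = 681 / 4999 = 0.1362

0.1362


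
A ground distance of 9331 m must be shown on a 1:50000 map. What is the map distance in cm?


map_cm = 9331 * 100 / 50000 = 18.662 cm ≈ 18.66 cm

18.66 cm


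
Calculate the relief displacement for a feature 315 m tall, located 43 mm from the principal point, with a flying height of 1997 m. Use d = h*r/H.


d = h * r / H = 315 * 43 / 1997 = 6.78 mm

6.78 mm


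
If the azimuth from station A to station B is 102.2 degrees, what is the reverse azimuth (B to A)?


back azimuth = (102.2 + 180) mod 360 = 282.2 degrees

282.2 degrees


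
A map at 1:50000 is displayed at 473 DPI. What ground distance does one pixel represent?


pixel_cm = 2.54 / 473 ≈ 0.00537 cm
ground = pixel_cm * 50000 / 100 = 2.54 * 50000 / (473 * 100) = 127000 / 47300 ≈ 2.68 m

2.68 m


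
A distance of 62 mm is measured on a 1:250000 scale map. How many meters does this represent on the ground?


ground = 62 mm * 250000 / 1000 = 15500.0 m

15500.0 m


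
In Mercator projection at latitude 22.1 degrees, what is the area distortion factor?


area_distortion = 1/cos^2(22.1) = 1.165

1.165


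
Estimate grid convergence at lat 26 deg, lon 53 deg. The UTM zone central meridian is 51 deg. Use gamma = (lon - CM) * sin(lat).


gamma = (53 - 51) * sin(26) = 2 * 0.438371 = 0.877 degrees

0.877 degrees


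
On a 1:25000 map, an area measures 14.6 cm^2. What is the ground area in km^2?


ground_area = 14.6 * (25000/100)^2 = 912500.0 m^2 = 0.9125 km^2 ≈ 0.913 km^2

0.913 km^2


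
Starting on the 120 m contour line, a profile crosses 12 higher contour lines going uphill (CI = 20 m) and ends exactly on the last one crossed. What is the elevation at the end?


elevation = 120 + 12 * 20 = 360 m

360 m


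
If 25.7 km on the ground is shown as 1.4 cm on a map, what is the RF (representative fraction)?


ground = 25.7 km = 2570000 cm; RF denominator = ground / map = 2570000 / 1.4 ≈ 1835714; RF = 1:1835714

1:1835714


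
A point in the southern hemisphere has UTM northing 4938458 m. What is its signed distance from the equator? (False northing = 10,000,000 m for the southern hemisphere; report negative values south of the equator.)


For southern: actual = 4938458 - 10000000 = -5061542 m

-5061542 m


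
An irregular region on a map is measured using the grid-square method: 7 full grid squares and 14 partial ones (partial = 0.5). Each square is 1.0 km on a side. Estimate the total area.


effective squares = 7 + 14 * 0.5 = 14.0
area = 14.0 * 1.0 = 14.0 km^2

14.0 km^2


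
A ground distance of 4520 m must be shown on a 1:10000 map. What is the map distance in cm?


map_cm = 4520 * 100 / 10000 = 45.2 cm

45.2 cm


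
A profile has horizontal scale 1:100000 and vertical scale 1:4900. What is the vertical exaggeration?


VE = horizontal_scale / vertical_scale = 100000 / 4900 ≈ 20.4

20.4x


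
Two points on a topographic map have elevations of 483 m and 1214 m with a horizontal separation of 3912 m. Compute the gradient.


gradient = (1214 - 483) / 3912 = 731 / 3912 = 0.1869

0.1869


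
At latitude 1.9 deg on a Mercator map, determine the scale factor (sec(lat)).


SF = 1 / cos(1.9) = 1 / 0.99945 = 1.001

1.001


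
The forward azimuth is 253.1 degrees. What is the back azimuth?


back azimuth = (253.1 + 180) mod 360 = 73.1 degrees

73.1 degrees


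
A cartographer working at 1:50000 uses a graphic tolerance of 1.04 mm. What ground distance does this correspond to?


ground = 1.04 mm * 50000 / 1000 = 52.0 m

52.0 m


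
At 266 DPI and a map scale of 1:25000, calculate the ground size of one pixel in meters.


pixel_cm = 2.54 / 266 ≈ 0.009549 cm
ground = pixel_cm * 25000 / 100 = 2.54 * 25000 / (266 * 100) = 63500 / 26600 ≈ 2.39 m

2.39 m


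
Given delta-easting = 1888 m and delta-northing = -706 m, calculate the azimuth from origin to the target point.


az = atan2(1888, -706) = 110.5 deg
adjusted to 0-360: 110.5 degrees

110.5 degrees


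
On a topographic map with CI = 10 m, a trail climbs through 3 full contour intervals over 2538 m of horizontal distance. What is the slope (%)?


elevation change = 3 * 10 = 30 m
slope = 30 / 2538 * 100 = 1.2%

1.2%


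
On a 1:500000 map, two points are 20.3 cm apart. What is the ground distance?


ground = 20.3 cm * 500000 / 100 = 101500.0 m = 101.5 km

101.5 km


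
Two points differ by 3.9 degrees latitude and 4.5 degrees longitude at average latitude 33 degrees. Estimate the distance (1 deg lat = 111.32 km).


dlat_km = 3.9 * 111.32 = 434.148
dlon_km = 4.5 * 111.32 * cos(33) ≈ 420.124
dist = sqrt(434.148^2 + 420.124^2) ≈ 604.1 km

604.1 km


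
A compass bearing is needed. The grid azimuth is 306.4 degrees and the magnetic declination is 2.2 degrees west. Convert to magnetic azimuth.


magnetic azimuth = grid azimuth - declination (east +ve)
mag_az = 306.4 - -2.2 = 308.6 degrees

308.6 degrees


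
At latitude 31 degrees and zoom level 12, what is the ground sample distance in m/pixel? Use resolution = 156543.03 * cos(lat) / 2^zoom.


res = 156543.03 * cos(31) / 2^12 = 156543.03 * 0.8571673 / 4096 = 32.76 m/pixel

32.76 m/pixel


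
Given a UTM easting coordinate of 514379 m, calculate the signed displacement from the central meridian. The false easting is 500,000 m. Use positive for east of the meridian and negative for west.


displacement = 514379 - 500000 = 14379 m

14379 m


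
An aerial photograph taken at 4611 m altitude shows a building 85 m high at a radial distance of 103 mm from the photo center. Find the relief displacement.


d = h * r / H = 85 * 103 / 4611 = 1.9 mm

1.9 mm


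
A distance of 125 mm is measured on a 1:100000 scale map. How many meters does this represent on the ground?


ground = 125 mm * 100000 / 1000 = 12500.0 m

12500.0 m


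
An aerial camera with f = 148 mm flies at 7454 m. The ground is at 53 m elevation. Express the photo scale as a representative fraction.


scale = f / (H - h) = 148 mm / 7401 m = 148 / 7401000 = 1:50007

1:50007


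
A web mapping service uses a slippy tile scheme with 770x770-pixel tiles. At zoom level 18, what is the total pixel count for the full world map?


tiles per axis = 2^18 = 262144
total tiles = 262144^2 = 68719476736
pixels per axis = 262144 * 770 = 201850880
total pixels = 201850880^2 = 40743777756774400

40743777756774400 pixels


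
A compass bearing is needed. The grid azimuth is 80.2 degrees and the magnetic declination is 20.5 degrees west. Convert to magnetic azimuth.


magnetic azimuth = grid azimuth - declination (east +ve)
mag_az = 80.2 - -20.5 = 100.7 degrees

100.7 degrees


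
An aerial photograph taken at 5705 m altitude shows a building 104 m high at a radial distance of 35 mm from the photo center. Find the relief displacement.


d = h * r / H = 104 * 35 / 5705 = 0.64 mm

0.64 mm


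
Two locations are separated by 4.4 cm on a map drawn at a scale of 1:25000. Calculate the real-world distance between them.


ground = 4.4 cm * 25000 / 100 = 1100.0 m = 1.1 km

1.1 km


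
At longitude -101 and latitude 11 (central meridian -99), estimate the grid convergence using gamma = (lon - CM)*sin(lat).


gamma = (-101 - -99) * sin(11) = -2 * 0.190809 = -0.382 degrees

-0.382 degrees


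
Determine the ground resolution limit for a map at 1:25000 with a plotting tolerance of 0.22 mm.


ground = 0.22 mm * 25000 / 1000 = 5.5 m

5.5 m


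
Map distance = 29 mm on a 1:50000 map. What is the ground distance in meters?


ground = 29 mm * 50000 / 1000 = 1450.0 m

1450.0 m


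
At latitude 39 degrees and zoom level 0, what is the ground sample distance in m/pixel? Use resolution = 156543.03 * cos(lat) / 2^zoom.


res = 156543.03 * cos(39) / 2^0 = 156543.03 * 0.77714596 / 1 = 121656.78 m/pixel

121656.78 m/pixel


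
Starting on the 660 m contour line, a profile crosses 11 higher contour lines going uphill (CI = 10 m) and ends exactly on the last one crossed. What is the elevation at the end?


elevation = 660 + 11 * 10 = 770 m

770 m


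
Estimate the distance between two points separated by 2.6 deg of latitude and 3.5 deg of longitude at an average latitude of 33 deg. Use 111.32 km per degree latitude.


dlat_km = 2.6 * 111.32 = 289.432
dlon_km = 3.5 * 111.32 * cos(33) ≈ 326.763
dist = sqrt(289.432^2 + 326.763^2) ≈ 436.5 km

436.5 km


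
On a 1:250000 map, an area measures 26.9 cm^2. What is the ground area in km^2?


ground_area = 26.9 * (250000/100)^2 = 168125000.0 m^2 = 168.125 km^2

168.125 km^2


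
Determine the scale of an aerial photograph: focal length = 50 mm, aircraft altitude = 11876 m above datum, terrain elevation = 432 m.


scale = f / (H - h) = 50 mm / 11444 m = 50 / 11444000 = 1:228880

1:228880


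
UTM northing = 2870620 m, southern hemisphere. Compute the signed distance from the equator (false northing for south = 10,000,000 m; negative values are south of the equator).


For southern: actual = 2870620 - 10000000 = -7129380 m

-7129380 m


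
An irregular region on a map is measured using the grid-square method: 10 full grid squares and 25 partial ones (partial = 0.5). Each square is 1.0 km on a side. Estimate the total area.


effective squares = 10 + 25 * 0.5 = 22.5
area = 22.5 * 1.0 = 22.5 km^2

22.5 km^2


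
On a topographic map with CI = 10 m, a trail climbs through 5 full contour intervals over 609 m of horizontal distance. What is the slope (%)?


elevation change = 5 * 10 = 50 m
slope = 50 / 609 * 100 = 8.2%

8.2%


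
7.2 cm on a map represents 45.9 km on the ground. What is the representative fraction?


ground = 45.9 km = 4590000 cm; RF denominator = ground / map = 4590000 / 7.2 = 637500; RF = 1:637500

1:637500


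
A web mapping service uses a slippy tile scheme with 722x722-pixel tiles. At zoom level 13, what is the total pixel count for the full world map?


tiles per axis = 2^13 = 8192
total tiles = 8192^2 = 67108864
pixels per axis = 8192 * 722 = 5914624
total pixels = 5914624^2 = 34982777061376

34982777061376 pixels


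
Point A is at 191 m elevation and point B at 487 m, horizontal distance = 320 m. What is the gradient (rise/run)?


gradient = (487 - 191) / 320 = 296 / 320 = 0.925

0.925


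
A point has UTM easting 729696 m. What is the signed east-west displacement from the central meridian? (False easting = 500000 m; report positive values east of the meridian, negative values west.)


displacement = 729696 - 500000 = 229696 m

229696 m


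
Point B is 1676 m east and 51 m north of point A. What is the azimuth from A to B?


az = atan2(1676, 51) = 88.3 deg
adjusted to 0-360: 88.3 degrees

88.3 degrees


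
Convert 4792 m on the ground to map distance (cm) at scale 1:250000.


map_cm = 4792 * 100 / 250000 = 1.9168 cm ≈ 1.92 cm

1.92 cm


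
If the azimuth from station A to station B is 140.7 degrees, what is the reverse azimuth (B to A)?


back azimuth = (140.7 + 180) mod 360 = 320.7 degrees

320.7 degrees


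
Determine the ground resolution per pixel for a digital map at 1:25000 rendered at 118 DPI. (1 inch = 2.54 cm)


pixel_cm = 2.54 / 118 ≈ 0.021525 cm
ground = pixel_cm * 25000 / 100 = 2.54 * 25000 / (118 * 100) = 63500 / 11800 ≈ 5.38 m

5.38 m


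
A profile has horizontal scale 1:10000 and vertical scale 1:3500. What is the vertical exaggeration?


VE = horizontal_scale / vertical_scale = 10000 / 3500 ≈ 2.9

2.9x


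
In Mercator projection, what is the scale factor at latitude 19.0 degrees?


SF = 1 / cos(19.0) = 1 / 0.945519 = 1.058

1.058


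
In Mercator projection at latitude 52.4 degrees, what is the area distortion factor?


area_distortion = 1/cos^2(52.4) = 2.686

2.686


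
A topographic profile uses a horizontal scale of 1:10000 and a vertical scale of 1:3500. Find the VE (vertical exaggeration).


VE = horizontal_scale / vertical_scale = 10000 / 3500 ≈ 2.9

2.9x


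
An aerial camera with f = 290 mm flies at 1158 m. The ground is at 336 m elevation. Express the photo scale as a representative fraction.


scale = f / (H - h) = 290 mm / 822 m = 290 / 822000 = 1:2834

1:2834


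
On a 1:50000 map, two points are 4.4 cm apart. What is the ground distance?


ground = 4.4 cm * 50000 / 100 = 2200.0 m = 2.2 km

2.2 km


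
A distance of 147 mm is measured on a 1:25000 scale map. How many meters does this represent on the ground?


ground = 147 mm * 25000 / 1000 = 3675.0 m

3675.0 m


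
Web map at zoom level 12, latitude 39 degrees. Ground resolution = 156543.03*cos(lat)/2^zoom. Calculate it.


res = 156543.03 * cos(39) / 2^12 = 156543.03 * 0.77714596 / 4096 = 29.7 m/pixel

29.7 m/pixel


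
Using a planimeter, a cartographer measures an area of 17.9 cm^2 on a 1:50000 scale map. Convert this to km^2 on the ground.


ground_area = 17.9 * (50000/100)^2 = 4475000.0 m^2 = 4.475 km^2

4.475 km^2


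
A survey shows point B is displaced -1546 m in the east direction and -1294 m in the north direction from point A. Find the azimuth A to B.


az = atan2(-1546, -1294) = -129.9 deg
adjusted to 0-360: 230.1 degrees

230.1 degrees


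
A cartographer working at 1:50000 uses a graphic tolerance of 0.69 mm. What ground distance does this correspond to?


ground = 0.69 mm * 50000 / 1000 = 34.5 m

34.5 m


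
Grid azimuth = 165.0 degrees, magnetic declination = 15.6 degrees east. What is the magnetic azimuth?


magnetic azimuth = grid azimuth - declination (east +ve)
mag_az = 165.0 - 15.6 = 149.4 degrees

149.4 degrees


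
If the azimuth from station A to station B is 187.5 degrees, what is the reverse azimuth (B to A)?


back azimuth = (187.5 + 180) mod 360 = 7.5 degrees

7.5 degrees


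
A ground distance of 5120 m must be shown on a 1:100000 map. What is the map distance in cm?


map_cm = 5120 * 100 / 100000 = 5.12 cm

5.12 cm


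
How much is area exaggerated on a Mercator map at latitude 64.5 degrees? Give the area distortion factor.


area_distortion = 1/cos^2(64.5) = 5.395

5.395


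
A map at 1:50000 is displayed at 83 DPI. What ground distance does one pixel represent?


pixel_cm = 2.54 / 83 ≈ 0.030602 cm
ground = pixel_cm * 50000 / 100 = 2.54 * 50000 / (83 * 100) = 127000 / 8300 ≈ 15.3 m

15.3 m
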